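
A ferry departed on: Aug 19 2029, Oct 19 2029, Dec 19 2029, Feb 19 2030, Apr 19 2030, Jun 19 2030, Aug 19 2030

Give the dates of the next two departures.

Oct 19 2030, Dec 19 2030

Gaps: 61, 61, 62, 59, 61, 61 days — not constant. Every event is on the 19th of the month.
Pattern: the 19th of every 2 months.
October 2030: Oct 19 2030.
Next: December 2030 → Dec 19 2030.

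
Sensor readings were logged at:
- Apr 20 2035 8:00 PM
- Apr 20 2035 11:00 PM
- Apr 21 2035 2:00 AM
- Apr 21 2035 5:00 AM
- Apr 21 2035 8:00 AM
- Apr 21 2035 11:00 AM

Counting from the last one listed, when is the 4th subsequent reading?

The interval is a steady 3 hours (3, 3, 3, 3, 3).
Apr 21 2035 11:00 AM + 3 h = Apr 21 2035 2:00 PM.
Apr 21 2035 2:00 PM + 3 h = Apr 21 2035 5:00 PM.
Apr 21 2035 5:00 PM + 3 h = Apr 21 2035 8:00 PM.
Apr 21 2035 8:00 PM + 3 h = Apr 21 2035 11:00 PM.

Apr 21 2035 11:00 PM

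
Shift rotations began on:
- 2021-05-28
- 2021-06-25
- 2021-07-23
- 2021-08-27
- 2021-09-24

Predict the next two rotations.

These are Fridays at 28- or 35-day spacing (28, 28, 35, 28).
The pattern: 4th Friday of the month.
4th Friday of October 2021: 2021-10-22.
4th Friday of November 2021: 2021-11-26.

2021-10-22, 2021-11-26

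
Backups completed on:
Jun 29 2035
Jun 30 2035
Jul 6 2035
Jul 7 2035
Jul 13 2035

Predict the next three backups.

Gaps: 1, 6, 1, 6 days — not constant, but cyclic with period 2.
The events fall on every Friday and Saturday.
Next Saturday: Jul 14 2035.
Next Friday: Jul 20 2035.
Next Saturday: Jul 21 2035.

Jul 14 2035, Jul 20 2035, Jul 21 2035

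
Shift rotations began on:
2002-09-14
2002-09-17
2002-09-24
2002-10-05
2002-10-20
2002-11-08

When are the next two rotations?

2002-12-01, 2002-12-28

Intervals are 3, 7, 11, 15, 19 days — an arithmetic progression with common difference 4.
Next gap: 23 days. 2002-11-08 + 23 days = 2002-12-01.
Next gap: 27 days. 2002-12-01 + 27 days = 2002-12-28.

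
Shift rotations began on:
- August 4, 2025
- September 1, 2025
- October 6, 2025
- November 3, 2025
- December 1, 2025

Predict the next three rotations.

All dates are Mondays, 28, 35, 28, 28 days apart.
Specifically, the 1st Monday of each month.
January 2026 — 1st Monday is January 5, 2026.
1st Monday of February 2026: February 2, 2026.
1st Monday of March 2026: March 2, 2026.

January 5, 2026; February 2, 2026; March 2, 2026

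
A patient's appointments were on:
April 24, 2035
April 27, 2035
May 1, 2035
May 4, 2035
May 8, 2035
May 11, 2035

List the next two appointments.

Every event lands on a Tuesday or Friday (gaps cycle 3, 4, 3, 4, 3).
So the schedule is: every Tuesday and Friday.
Next Tuesday: May 15, 2035.
The following Friday is May 18, 2035.

May 15, 2035; May 18, 2035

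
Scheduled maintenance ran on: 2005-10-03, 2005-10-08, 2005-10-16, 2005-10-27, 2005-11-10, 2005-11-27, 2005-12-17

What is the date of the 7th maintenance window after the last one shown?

2006-07-29

Gaps: 5, 8, 11, 14, 17, 20 days — each gap is 3 larger than the previous one.
Next gap: 23 days. 2005-12-17 + 23 days = 2006-01-09.
Next gap: 26 days. 2006-01-09 + 26 days = 2006-02-04.
Next gap: 29 days. 2006-02-04 + 29 days = 2006-03-05.
Next gap: 32 days. 2006-03-05 + 32 days = 2006-04-06.
Next gap: 35 days. 2006-04-06 + 35 days = 2006-05-11.
Next gap: 38 days. 2006-05-11 + 38 days = 2006-06-18.
Next gap: 41 days. 2006-06-18 + 41 days = 2006-07-29.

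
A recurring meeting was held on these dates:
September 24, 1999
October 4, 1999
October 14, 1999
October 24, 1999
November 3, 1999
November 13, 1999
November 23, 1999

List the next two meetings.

December 3, 1999; December 13, 1999

Gaps between consecutive events: 10, 10, 10, 10, 10, 10 days — a constant 10-day interval.
November 23, 1999 + 10 days = December 3, 1999.
December 3, 1999 + 10 days = December 13, 1999.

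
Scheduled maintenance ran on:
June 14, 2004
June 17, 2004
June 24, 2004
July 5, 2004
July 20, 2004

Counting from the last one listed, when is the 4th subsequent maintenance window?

October 28, 2004

The spacing grows by 4 each time: 3, 7, 11, 15 days.
Next gap: 19 days. July 20, 2004 + 19 days = August 8, 2004.
Next gap: 23 days. August 8, 2004 + 23 days = August 31, 2004.
Next gap: 27 days. August 31, 2004 + 27 days = September 27, 2004.
Next gap: 31 days. September 27, 2004 + 31 days = October 28, 2004.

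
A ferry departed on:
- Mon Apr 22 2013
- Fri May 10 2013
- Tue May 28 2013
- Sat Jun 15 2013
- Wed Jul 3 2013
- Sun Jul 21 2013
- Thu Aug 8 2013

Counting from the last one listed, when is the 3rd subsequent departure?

The spacing is 18, 18, 18, 18, 18, 18 days — always 18 days.
Thu Aug 8 2013 + 18 days = Mon Aug 26 2013.
Mon Aug 26 2013 + 18 days = Fri Sep 13 2013.
Fri Sep 13 2013 + 18 days = Tue Oct 1 2013.

Tue Oct 1 2013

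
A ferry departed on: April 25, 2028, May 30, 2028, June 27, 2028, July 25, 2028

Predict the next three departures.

August 29, 2028; September 26, 2028; October 31, 2028

These are Tuesdays with 35, 28, 28-day gaps.
Each is the final Tuesday of its month — May 30, 2028 is past the 28th, so '4th Tuesday' doesn't fit.
Last Tuesday of August 2028: August 29, 2028.
Last Tuesday of September 2028: September 26, 2028.
Last Tuesday of October 2028: October 31, 2028.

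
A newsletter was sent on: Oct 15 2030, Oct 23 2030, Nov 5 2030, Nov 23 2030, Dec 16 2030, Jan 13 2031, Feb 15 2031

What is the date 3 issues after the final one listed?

The spacing grows by 5 each time: 8, 13, 18, 23, 28, 33 days.
Next gap: 38 days. Feb 15 2031 + 38 days = Mar 25 2031.
Next gap: 43 days. Mar 25 2031 + 43 days = May 7 2031.
Next gap: 48 days. May 7 2031 + 48 days = Jun 24 2031.

Jun 24 2031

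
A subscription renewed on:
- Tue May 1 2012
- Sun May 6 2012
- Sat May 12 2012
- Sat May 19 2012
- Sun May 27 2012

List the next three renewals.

Gaps: 5, 6, 7, 8 days — each gap is 1 larger than the previous one.
Next gap: 9 days. Sun May 27 2012 + 9 days = Tue Jun 5 2012.
Next gap: 10 days. Tue Jun 5 2012 + 10 days = Fri Jun 15 2012.
Next gap: 11 days. Fri Jun 15 2012 + 11 days = Tue Jun 26 2012.

Tue Jun 5 2012, Fri Jun 15 2012, Tue Jun 26 2012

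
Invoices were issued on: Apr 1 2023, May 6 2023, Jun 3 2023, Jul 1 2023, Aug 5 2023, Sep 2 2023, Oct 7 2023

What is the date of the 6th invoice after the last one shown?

Apr 6 2024

Gaps: 35, 28, 28, 35, 28, 35 days — a mix of 28 and 35. Every date is a Saturday.
Each is the 1st Saturday of its month.
November 2023 — 1st Saturday is Nov 4 2023.
December 2023 — 1st Saturday is Dec 2 2023.
January 2024 — 1st Saturday is Jan 6 2024.
1st Saturday of February 2024: Feb 3 2024.
March 2024 — 1st Saturday is Mar 2 2024.
April 2024 — 1st Saturday is Apr 6 2024.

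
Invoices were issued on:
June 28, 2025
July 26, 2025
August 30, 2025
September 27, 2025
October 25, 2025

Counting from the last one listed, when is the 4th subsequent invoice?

February 28, 2026

Every date is a Saturday; gaps 28, 35, 28, 28 days.
Each is the last Saturday of its month (at least one falls on the 29th or later, ruling out '4th Saturday').
Last Saturday of November 2025: November 29, 2025.
Last Saturday of December 2025: December 27, 2025.
January 2026 ends with Saturday January 31, 2026.
February 2026 ends with Saturday February 28, 2026.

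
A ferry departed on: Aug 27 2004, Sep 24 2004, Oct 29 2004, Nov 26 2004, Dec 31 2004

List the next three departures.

Jan 28 2005, Feb 25 2005, Mar 25 2005

Every date is a Friday; gaps 28, 35, 28, 35 days.
Each is the last Friday of its month (at least one falls on the 29th or later, ruling out '4th Friday').
January 2005 ends with Friday Jan 28 2005.
Last Friday of February 2005: Feb 25 2005.
March 2005 ends with Friday Mar 25 2005.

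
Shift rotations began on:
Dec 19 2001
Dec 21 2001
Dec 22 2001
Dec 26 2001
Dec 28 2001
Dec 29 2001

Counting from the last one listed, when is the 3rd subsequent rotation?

Jan 5 2002

The gap pattern 2, 1, 4, 2, 1 repeats every 3 events.
These are the Wednesdays, Fridays and Saturdays of each week.
Next Wednesday: Jan 2 2002.
Next Friday: Jan 4 2002.
The following Saturday is Jan 5 2002.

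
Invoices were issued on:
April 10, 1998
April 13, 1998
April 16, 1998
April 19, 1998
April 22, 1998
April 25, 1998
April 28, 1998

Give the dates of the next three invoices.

May 1, 1998; May 4, 1998; May 7, 1998

Gaps between consecutive events: 3, 3, 3, 3, 3, 3 days — a constant 3-day interval.
April 28, 1998 + 3 days = May 1, 1998.
May 1, 1998 + 3 days = May 4, 1998.
May 4, 1998 + 3 days = May 7, 1998.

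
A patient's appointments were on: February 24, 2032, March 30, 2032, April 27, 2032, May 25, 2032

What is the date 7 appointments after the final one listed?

December 28, 2032

All Tuesdays; the gaps (35, 28, 28) vary with month length.
This is the last Tuesday of each month.
June 2032 ends with Tuesday June 29, 2032.
Last Tuesday of July 2032: July 27, 2032.
Last Tuesday of August 2032: August 31, 2032.
September 2032 ends with Tuesday September 28, 2032.
October 2032 ends with Tuesday October 26, 2032.
November 2032 ends with Tuesday November 30, 2032.
Last Tuesday of December 2032: December 28, 2032.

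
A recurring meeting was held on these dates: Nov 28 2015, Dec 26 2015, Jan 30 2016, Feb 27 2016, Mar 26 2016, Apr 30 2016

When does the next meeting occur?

May 28 2016

These are Saturdays with 28, 35, 28, 28, 35-day gaps.
Each is the final Saturday of its month — Jan 30 2016 is past the 28th, so '4th Saturday' doesn't fit.
May 2016 ends with Saturday May 28 2016.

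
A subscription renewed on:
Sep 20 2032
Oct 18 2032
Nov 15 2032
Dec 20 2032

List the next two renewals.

Jan 17 2033, Feb 21 2033

Gaps: 28, 28, 35 days — a mix of 28 and 35. Every date is a Monday.
Each is the 3rd Monday of its month.
January 2033 — 3rd Monday is Jan 17 2033.
February 2033 — 3rd Monday is Feb 21 2033.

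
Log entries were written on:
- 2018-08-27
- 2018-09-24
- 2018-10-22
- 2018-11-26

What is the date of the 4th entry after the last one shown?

2019-03-25

All dates are Mondays, 28, 28, 35 days apart.
Specifically, the 4th Monday of each month.
December 2018 — 4th Monday is 2018-12-24.
January 2019 — 4th Monday is 2019-01-28.
February 2019 — 4th Monday is 2019-02-25.
4th Monday of March 2019: 2019-03-25.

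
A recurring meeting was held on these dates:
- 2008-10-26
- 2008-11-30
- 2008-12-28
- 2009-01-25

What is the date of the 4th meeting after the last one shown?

2009-05-31

All Sundays; the gaps (35, 28, 28) vary with month length.
This is the last Sunday of each month.
Last Sunday of February 2009: 2009-02-22.
Last Sunday of March 2009: 2009-03-29.
Last Sunday of April 2009: 2009-04-26.
Last Sunday of May 2009: 2009-05-31.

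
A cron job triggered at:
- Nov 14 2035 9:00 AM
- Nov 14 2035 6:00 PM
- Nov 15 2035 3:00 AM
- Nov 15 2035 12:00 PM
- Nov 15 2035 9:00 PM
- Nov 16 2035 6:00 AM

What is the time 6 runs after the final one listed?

Gaps: 9, 9, 9, 9, 9 hours — each event is 9 hours after the previous one.
Nov 16 2035 6:00 AM + 9 h = Nov 16 2035 3:00 PM.
Nov 16 2035 3:00 PM + 9 h = Nov 17 2035 12:00 AM.
Nov 17 2035 12:00 AM + 9 h = Nov 17 2035 9:00 AM.
Nov 17 2035 9:00 AM + 9 h = Nov 17 2035 6:00 PM.
Nov 17 2035 6:00 PM + 9 h = Nov 18 2035 3:00 AM.
Nov 18 2035 3:00 AM + 9 h = Nov 18 2035 12:00 PM.

Nov 18 2035 12:00 PM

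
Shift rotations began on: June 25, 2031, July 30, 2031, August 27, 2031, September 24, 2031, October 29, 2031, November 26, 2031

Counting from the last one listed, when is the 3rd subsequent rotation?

February 25, 2032

Every date is a Wednesday; gaps 35, 28, 28, 35, 28 days.
Each is the last Wednesday of its month (at least one falls on the 29th or later, ruling out '4th Wednesday').
December 2031 ends with Wednesday December 31, 2031.
January 2032 ends with Wednesday January 28, 2032.
Last Wednesday of February 2032: February 25, 2032.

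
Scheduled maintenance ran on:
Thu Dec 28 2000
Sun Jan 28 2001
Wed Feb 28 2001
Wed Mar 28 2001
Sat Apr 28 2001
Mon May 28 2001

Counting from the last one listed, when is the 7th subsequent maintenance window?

Gaps: 31, 31, 28, 31, 30 days — not constant. Every event is on the 28th of the month.
Pattern: the 28th of each month.
Next: June 2001 → Thu Jun 28 2001.
Next: July 2001 → Sat Jul 28 2001.
Next: August 2001 → Tue Aug 28 2001.
September 2001: Fri Sep 28 2001.
Next: October 2001 → Sun Oct 28 2001.
Next: November 2001 → Wed Nov 28 2001.
Next: December 2001 → Fri Dec 28 2001.

Fri Dec 28 2001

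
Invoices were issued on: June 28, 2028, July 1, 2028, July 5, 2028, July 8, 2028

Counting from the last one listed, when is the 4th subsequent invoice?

The gap pattern 3, 4, 3 repeats every 2 events.
These are the Wednesdays and Saturdays of each week.
The following Wednesday is July 12, 2028.
Next Saturday: July 15, 2028.
The following Wednesday is July 19, 2028.
The following Saturday is July 22, 2028.

July 22, 2028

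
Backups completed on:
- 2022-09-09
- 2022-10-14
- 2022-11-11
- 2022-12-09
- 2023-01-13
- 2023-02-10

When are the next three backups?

2023-03-10, 2023-04-14, 2023-05-12

These are Fridays at 28- or 35-day spacing (35, 28, 28, 35, 28).
The pattern: 2nd Friday of the month.
2nd Friday of March 2023: 2023-03-10.
2nd Friday of April 2023: 2023-04-14.
2nd Friday of May 2023: 2023-05-12.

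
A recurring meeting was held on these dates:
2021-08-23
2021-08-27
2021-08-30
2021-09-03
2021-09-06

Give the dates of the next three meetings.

The gap pattern 4, 3, 4, 3 repeats every 2 events.
These are the Mondays and Fridays of each week.
Next Friday: 2021-09-10.
Next Monday: 2021-09-13.
The following Friday is 2021-09-17.

2021-09-10, 2021-09-13, 2021-09-17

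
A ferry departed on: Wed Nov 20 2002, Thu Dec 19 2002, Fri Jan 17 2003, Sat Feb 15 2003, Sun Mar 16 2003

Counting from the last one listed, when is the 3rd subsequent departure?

The spacing is 29, 29, 29, 29 days — always 29 days.
Sun Mar 16 2003 + 29 days = Mon Apr 14 2003.
Mon Apr 14 2003 + 29 days = Tue May 13 2003.
Tue May 13 2003 + 29 days = Wed Jun 11 2003.

Wed Jun 11 2003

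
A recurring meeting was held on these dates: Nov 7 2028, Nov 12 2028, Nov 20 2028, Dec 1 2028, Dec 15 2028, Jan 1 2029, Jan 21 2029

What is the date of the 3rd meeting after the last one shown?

Gaps: 5, 8, 11, 14, 17, 20 days — each gap is 3 larger than the previous one.
Next gap: 23 days. Jan 21 2029 + 23 days = Feb 13 2029.
Next gap: 26 days. Feb 13 2029 + 26 days = Mar 11 2029.
Next gap: 29 days. Mar 11 2029 + 29 days = Apr 9 2029.

Apr 9 2029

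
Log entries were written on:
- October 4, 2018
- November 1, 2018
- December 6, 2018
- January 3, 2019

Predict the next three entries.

These are Thursdays at 28- or 35-day spacing (28, 35, 28).
The pattern: 1st Thursday of the month.
February 2019 — 1st Thursday is February 7, 2019.
1st Thursday of March 2019: March 7, 2019.
1st Thursday of April 2019: April 4, 2019.

February 7, 2019; March 7, 2019; April 4, 2019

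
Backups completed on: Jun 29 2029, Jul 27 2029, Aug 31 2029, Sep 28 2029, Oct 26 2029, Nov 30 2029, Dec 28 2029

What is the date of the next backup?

Every date is a Friday; gaps 28, 35, 28, 28, 35, 28 days.
Each is the last Friday of its month (at least one falls on the 29th or later, ruling out '4th Friday').
January 2030 ends with Friday Jan 25 2030.

Jan 25 2030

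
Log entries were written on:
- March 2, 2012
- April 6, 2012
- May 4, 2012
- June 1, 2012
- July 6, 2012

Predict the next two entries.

August 3, 2012; September 7, 2012

Gaps: 35, 28, 28, 35 days — a mix of 28 and 35. Every date is a Friday.
Each is the 1st Friday of its month.
1st Friday of August 2012: August 3, 2012.
September 2012 — 1st Friday is September 7, 2012.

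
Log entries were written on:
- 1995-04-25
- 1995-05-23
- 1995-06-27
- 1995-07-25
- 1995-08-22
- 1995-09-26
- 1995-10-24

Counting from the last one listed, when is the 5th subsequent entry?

1996-03-26

These are Tuesdays at 28- or 35-day spacing (28, 35, 28, 28, 35, 28).
The pattern: 4th Tuesday of the month.
4th Tuesday of November 1995: 1995-11-28.
December 1995 — 4th Tuesday is 1995-12-26.
January 1996 — 4th Tuesday is 1996-01-23.
February 1996 — 4th Tuesday is 1996-02-27.
March 1996 — 4th Tuesday is 1996-03-26.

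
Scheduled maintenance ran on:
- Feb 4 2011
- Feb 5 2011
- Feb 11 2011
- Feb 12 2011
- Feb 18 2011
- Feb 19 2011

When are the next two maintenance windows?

Feb 25 2011, Feb 26 2011

Every event lands on a Friday or Saturday (gaps cycle 1, 6, 1, 6, 1).
So the schedule is: every Friday and Saturday.
Next Friday: Feb 25 2011.
The following Saturday is Feb 26 2011.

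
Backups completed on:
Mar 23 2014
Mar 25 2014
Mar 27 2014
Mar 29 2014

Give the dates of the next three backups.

Mar 31 2014, Apr 2 2014, Apr 4 2014

Every event comes 2 days after the last (2, 2, 2).
Mar 29 2014 + 2 days = Mar 31 2014.
Mar 31 2014 + 2 days = Apr 2 2014.
Apr 2 2014 + 2 days = Apr 4 2014.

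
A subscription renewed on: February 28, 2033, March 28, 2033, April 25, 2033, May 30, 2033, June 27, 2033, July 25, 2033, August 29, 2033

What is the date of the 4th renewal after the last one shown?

Every date is a Monday; gaps 28, 28, 35, 28, 28, 35 days.
Each is the last Monday of its month (at least one falls on the 29th or later, ruling out '4th Monday').
September 2033 ends with Monday September 26, 2033.
October 2033 ends with Monday October 31, 2033.
Last Monday of November 2033: November 28, 2033.
December 2033 ends with Monday December 26, 2033.

December 26, 2033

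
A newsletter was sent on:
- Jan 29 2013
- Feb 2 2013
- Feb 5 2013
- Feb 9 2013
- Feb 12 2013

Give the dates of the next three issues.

Feb 16 2013, Feb 19 2013, Feb 23 2013

Gaps: 4, 3, 4, 3 days — not constant, but cyclic with period 2.
The events fall on every Tuesday and Saturday.
The following Saturday is Feb 16 2013.
The following Tuesday is Feb 19 2013.
The following Saturday is Feb 23 2013.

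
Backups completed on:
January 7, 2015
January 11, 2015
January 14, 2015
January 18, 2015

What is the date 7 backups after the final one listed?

February 11, 2015

Every event lands on a Wednesday or Sunday (gaps cycle 4, 3, 4).
So the schedule is: every Wednesday and Sunday.
The following Wednesday is January 21, 2015.
Next Sunday: January 25, 2015.
The following Wednesday is January 28, 2015.
Next Sunday: February 1, 2015.
The following Wednesday is February 4, 2015.
Next Sunday: February 8, 2015.
Next Wednesday: February 11, 2015.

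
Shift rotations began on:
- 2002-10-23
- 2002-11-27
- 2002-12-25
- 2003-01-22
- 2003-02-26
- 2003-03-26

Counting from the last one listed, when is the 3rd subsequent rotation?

2003-06-25

Gaps: 35, 28, 28, 35, 28 days — a mix of 28 and 35. Every date is a Wednesday.
Each is the 4th Wednesday of its month.
4th Wednesday of April 2003: 2003-04-23.
4th Wednesday of May 2003: 2003-05-28.
4th Wednesday of June 2003: 2003-06-25.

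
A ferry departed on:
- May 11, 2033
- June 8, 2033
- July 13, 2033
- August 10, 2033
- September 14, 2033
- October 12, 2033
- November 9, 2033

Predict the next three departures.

Gaps: 28, 35, 28, 35, 28, 28 days — a mix of 28 and 35. Every date is a Wednesday.
Each is the 2nd Wednesday of its month.
2nd Wednesday of December 2033: December 14, 2033.
2nd Wednesday of January 2034: January 11, 2034.
2nd Wednesday of February 2034: February 8, 2034.

December 14, 2033; January 11, 2034; February 8, 2034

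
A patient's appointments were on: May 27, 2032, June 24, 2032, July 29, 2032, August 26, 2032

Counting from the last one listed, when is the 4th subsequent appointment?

December 30, 2032

Every date is a Thursday; gaps 28, 35, 28 days.
Each is the last Thursday of its month (at least one falls on the 29th or later, ruling out '4th Thursday').
Last Thursday of September 2032: September 30, 2032.
Last Thursday of October 2032: October 28, 2032.
November 2032 ends with Thursday November 25, 2032.
December 2032 ends with Thursday December 30, 2032.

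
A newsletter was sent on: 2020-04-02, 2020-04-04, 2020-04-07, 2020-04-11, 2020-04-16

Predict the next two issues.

Gaps: 2, 3, 4, 5 days — each gap is 1 larger than the previous one.
Next gap: 6 days. 2020-04-16 + 6 days = 2020-04-22.
Next gap: 7 days. 2020-04-22 + 7 days = 2020-04-29.

2020-04-22, 2020-04-29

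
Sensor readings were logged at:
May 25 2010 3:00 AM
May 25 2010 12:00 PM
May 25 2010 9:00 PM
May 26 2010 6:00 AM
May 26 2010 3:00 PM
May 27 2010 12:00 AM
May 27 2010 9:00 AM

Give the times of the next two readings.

The interval is a steady 9 hours (9, 9, 9, 9, 9, 9).
May 27 2010 9:00 AM + 9 h = May 27 2010 6:00 PM.
May 27 2010 6:00 PM + 9 h = May 28 2010 3:00 AM.

May 27 2010 6:00 PM, May 28 2010 3:00 AM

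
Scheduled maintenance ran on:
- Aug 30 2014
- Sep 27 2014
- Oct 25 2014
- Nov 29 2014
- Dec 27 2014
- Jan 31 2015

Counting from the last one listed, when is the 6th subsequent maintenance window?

These are Saturdays with 28, 28, 35, 28, 35-day gaps.
Each is the final Saturday of its month — Aug 30 2014 is past the 28th, so '4th Saturday' doesn't fit.
February 2015 ends with Saturday Feb 28 2015.
Last Saturday of March 2015: Mar 28 2015.
April 2015 ends with Saturday Apr 25 2015.
May 2015 ends with Saturday May 30 2015.
Last Saturday of June 2015: Jun 27 2015.
July 2015 ends with Saturday Jul 25 2015.

Jul 25 2015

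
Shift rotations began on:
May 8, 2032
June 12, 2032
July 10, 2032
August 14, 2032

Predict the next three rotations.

September 11, 2032; October 9, 2032; November 13, 2032

These are Saturdays at 28- or 35-day spacing (35, 28, 35).
The pattern: 2nd Saturday of the month.
2nd Saturday of September 2032: September 11, 2032.
2nd Saturday of October 2032: October 9, 2032.
November 2032 — 2nd Saturday is November 13, 2032.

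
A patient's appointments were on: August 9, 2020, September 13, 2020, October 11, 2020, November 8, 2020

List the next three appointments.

All dates are Sundays, 35, 28, 28 days apart.
Specifically, the 2nd Sunday of each month.
2nd Sunday of December 2020: December 13, 2020.
2nd Sunday of January 2021: January 10, 2021.
2nd Sunday of February 2021: February 14, 2021.

December 13, 2020; January 10, 2021; February 14, 2021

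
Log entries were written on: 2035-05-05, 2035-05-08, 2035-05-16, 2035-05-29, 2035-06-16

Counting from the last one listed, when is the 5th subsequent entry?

The spacing grows by 5 each time: 3, 8, 13, 18 days.
Next gap: 23 days. 2035-06-16 + 23 days = 2035-07-09.
Next gap: 28 days. 2035-07-09 + 28 days = 2035-08-06.
Next gap: 33 days. 2035-08-06 + 33 days = 2035-09-08.
Next gap: 38 days. 2035-09-08 + 38 days = 2035-10-16.
Next gap: 43 days. 2035-10-16 + 43 days = 2035-11-28.

2035-11-28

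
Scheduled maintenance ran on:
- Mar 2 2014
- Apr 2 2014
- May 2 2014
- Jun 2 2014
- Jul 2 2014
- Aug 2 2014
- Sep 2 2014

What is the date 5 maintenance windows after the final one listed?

The day-of-month is always 2 (31, 30, 31, 30, 31, 31 days between events).
So this recurs on the 2nd of each month.
October 2014: Oct 2 2014.
November 2014: Nov 2 2014.
Next: December 2014 → Dec 2 2014.
Next: January 2015 → Jan 2 2015.
February 2015: Feb 2 2015.

Feb 2 2015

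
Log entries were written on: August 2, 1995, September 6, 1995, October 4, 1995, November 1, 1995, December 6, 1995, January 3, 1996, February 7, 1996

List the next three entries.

Gaps: 35, 28, 28, 35, 28, 35 days — a mix of 28 and 35. Every date is a Wednesday.
Each is the 1st Wednesday of its month.
1st Wednesday of March 1996: March 6, 1996.
1st Wednesday of April 1996: April 3, 1996.
May 1996 — 1st Wednesday is May 1, 1996.

March 6, 1996; April 3, 1996; May 1, 1996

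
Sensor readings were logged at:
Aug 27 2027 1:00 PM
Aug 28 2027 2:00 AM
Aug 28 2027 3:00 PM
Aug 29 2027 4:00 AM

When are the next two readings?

Aug 29 2027 5:00 PM, Aug 30 2027 6:00 AM

The interval is a steady 13 hours (13, 13, 13).
Aug 29 2027 4:00 AM + 13 h = Aug 29 2027 5:00 PM.
Aug 29 2027 5:00 PM + 13 h = Aug 30 2027 6:00 AM.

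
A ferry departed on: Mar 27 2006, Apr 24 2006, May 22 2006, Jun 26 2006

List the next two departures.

These are Mondays at 28- or 35-day spacing (28, 28, 35).
The pattern: 4th Monday of the month.
4th Monday of July 2006: Jul 24 2006.
4th Monday of August 2006: Aug 28 2006.

Jul 24 2006, Aug 28 2006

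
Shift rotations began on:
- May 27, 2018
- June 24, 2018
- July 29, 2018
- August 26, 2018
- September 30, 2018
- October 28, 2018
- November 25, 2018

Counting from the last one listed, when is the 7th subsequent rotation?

These are Sundays with 28, 35, 28, 35, 28, 28-day gaps.
Each is the final Sunday of its month — July 29, 2018 is past the 28th, so '4th Sunday' doesn't fit.
Last Sunday of December 2018: December 30, 2018.
Last Sunday of January 2019: January 27, 2019.
Last Sunday of February 2019: February 24, 2019.
March 2019 ends with Sunday March 31, 2019.
Last Sunday of April 2019: April 28, 2019.
Last Sunday of May 2019: May 26, 2019.
June 2019 ends with Sunday June 30, 2019.

June 30, 2019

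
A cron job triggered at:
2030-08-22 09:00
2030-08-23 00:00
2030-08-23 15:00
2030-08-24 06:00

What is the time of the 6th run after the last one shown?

Spacing: 15, 15, 15 h — constant 15 h.
2030-08-24 06:00 + 15 h = 2030-08-24 21:00.
2030-08-24 21:00 + 15 h = 2030-08-25 12:00.
2030-08-25 12:00 + 15 h = 2030-08-26 03:00.
2030-08-26 03:00 + 15 h = 2030-08-26 18:00.
2030-08-26 18:00 + 15 h = 2030-08-27 09:00.
2030-08-27 09:00 + 15 h = 2030-08-28 00:00.

2030-08-28 00:00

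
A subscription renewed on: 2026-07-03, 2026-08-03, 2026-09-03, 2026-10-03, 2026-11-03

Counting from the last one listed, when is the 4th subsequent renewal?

The day-of-month is always 3 (31, 31, 30, 31 days between events).
So this recurs on the 3rd of each month.
December 2026: 2026-12-03.
January 2027: 2027-01-03.
Next: February 2027 → 2027-02-03.
Next: March 2027 → 2027-03-03.

2027-03-03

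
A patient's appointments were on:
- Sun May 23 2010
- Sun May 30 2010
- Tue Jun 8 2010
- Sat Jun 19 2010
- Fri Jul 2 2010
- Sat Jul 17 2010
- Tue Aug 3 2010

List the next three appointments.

Sun Aug 22 2010, Sun Sep 12 2010, Tue Oct 5 2010

The spacing grows by 2 each time: 7, 9, 11, 13, 15, 17 days.
Next gap: 19 days. Tue Aug 3 2010 + 19 days = Sun Aug 22 2010.
Next gap: 21 days. Sun Aug 22 2010 + 21 days = Sun Sep 12 2010.
Next gap: 23 days. Sun Sep 12 2010 + 23 days = Tue Oct 5 2010.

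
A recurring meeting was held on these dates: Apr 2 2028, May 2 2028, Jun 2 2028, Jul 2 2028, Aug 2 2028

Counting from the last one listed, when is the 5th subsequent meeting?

Jan 2 2029

Gaps: 30, 31, 30, 31 days — not constant. Every event is on the 2nd of the month.
Pattern: the 2nd of each month.
September 2028: Sep 2 2028.
October 2028: Oct 2 2028.
November 2028: Nov 2 2028.
Next: December 2028 → Dec 2 2028.
January 2029: Jan 2 2029.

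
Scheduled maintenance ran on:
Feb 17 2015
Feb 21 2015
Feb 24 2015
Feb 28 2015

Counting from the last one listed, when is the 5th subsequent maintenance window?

Every event lands on a Tuesday or Saturday (gaps cycle 4, 3, 4).
So the schedule is: every Tuesday and Saturday.
The following Tuesday is Mar 3 2015.
The following Saturday is Mar 7 2015.
Next Tuesday: Mar 10 2015.
The following Saturday is Mar 14 2015.
Next Tuesday: Mar 17 2015.

Mar 17 2015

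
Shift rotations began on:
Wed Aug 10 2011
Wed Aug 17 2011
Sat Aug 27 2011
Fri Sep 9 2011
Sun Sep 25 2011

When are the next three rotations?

Fri Oct 14 2011, Sat Nov 5 2011, Wed Nov 30 2011

Intervals are 7, 10, 13, 16 days — an arithmetic progression with common difference 3.
Next gap: 19 days. Sun Sep 25 2011 + 19 days = Fri Oct 14 2011.
Next gap: 22 days. Fri Oct 14 2011 + 22 days = Sat Nov 5 2011.
Next gap: 25 days. Sat Nov 5 2011 + 25 days = Wed Nov 30 2011.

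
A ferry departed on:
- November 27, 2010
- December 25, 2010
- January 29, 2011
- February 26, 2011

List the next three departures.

March 26, 2011; April 30, 2011; May 28, 2011

Every date is a Saturday; gaps 28, 35, 28 days.
Each is the last Saturday of its month (at least one falls on the 29th or later, ruling out '4th Saturday').
March 2011 ends with Saturday March 26, 2011.
April 2011 ends with Saturday April 30, 2011.
Last Saturday of May 2011: May 28, 2011.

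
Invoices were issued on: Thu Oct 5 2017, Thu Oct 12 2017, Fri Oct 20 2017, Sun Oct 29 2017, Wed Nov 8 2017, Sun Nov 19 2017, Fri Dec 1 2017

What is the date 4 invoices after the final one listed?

Gaps: 7, 8, 9, 10, 11, 12 days — each gap is 1 larger than the previous one.
Next gap: 13 days. Fri Dec 1 2017 + 13 days = Thu Dec 14 2017.
Next gap: 14 days. Thu Dec 14 2017 + 14 days = Thu Dec 28 2017.
Next gap: 15 days. Thu Dec 28 2017 + 15 days = Fri Jan 12 2018.
Next gap: 16 days. Fri Jan 12 2018 + 16 days = Sun Jan 28 2018.

Sun Jan 28 2018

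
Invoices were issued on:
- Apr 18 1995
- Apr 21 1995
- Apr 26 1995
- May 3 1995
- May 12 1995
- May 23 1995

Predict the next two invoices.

Intervals are 3, 5, 7, 9, 11 days — an arithmetic progression with common difference 2.
Next gap: 13 days. May 23 1995 + 13 days = Jun 5 1995.
Next gap: 15 days. Jun 5 1995 + 15 days = Jun 20 1995.

Jun 5 1995, Jun 20 1995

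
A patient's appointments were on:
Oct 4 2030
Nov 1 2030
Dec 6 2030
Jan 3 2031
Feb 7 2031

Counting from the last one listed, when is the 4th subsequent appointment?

Jun 6 2031

Gaps: 28, 35, 28, 35 days — a mix of 28 and 35. Every date is a Friday.
Each is the 1st Friday of its month.
1st Friday of March 2031: Mar 7 2031.
1st Friday of April 2031: Apr 4 2031.
1st Friday of May 2031: May 2 2031.
1st Friday of June 2031: Jun 6 2031.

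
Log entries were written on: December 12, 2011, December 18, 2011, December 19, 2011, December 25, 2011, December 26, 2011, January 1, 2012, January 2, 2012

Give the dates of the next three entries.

January 8, 2012; January 9, 2012; January 15, 2012

Every event lands on a Monday or Sunday (gaps cycle 6, 1, 6, 1, 6, 1).
So the schedule is: every Monday and Sunday.
Next Sunday: January 8, 2012.
The following Monday is January 9, 2012.
Next Sunday: January 15, 2012.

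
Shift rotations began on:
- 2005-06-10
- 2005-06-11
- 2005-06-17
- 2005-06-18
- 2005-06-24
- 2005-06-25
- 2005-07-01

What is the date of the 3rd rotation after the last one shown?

The gap pattern 1, 6, 1, 6, 1, 6 repeats every 2 events.
These are the Fridays and Saturdays of each week.
Next Saturday: 2005-07-02.
Next Friday: 2005-07-08.
The following Saturday is 2005-07-09.

2005-07-09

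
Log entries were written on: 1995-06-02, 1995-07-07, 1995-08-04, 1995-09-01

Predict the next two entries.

1995-10-06, 1995-11-03

These are Fridays at 28- or 35-day spacing (35, 28, 28).
The pattern: 1st Friday of the month.
October 1995 — 1st Friday is 1995-10-06.
November 1995 — 1st Friday is 1995-11-03.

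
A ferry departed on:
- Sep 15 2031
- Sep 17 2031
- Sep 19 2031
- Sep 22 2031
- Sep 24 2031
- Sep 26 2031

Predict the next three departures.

Sep 29 2031, Oct 1 2031, Oct 3 2031

Every event lands on a Monday or Wednesday or Friday (gaps cycle 2, 2, 3, 2, 2).
So the schedule is: every Monday, Wednesday and Friday.
The following Monday is Sep 29 2031.
The following Wednesday is Oct 1 2031.
Next Friday: Oct 3 2031.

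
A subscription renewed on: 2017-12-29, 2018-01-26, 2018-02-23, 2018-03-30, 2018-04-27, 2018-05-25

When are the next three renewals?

2018-06-29, 2018-07-27, 2018-08-31

All Fridays; the gaps (28, 28, 35, 28, 28) vary with month length.
This is the last Friday of each month.
June 2018 ends with Friday 2018-06-29.
Last Friday of July 2018: 2018-07-27.
Last Friday of August 2018: 2018-08-31.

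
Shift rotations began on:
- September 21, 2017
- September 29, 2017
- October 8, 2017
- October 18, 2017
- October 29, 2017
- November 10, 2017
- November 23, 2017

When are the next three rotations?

Gaps: 8, 9, 10, 11, 12, 13 days — each gap is 1 larger than the previous one.
Next gap: 14 days. November 23, 2017 + 14 days = December 7, 2017.
Next gap: 15 days. December 7, 2017 + 15 days = December 22, 2017.
Next gap: 16 days. December 22, 2017 + 16 days = January 7, 2018.

December 7, 2017; December 22, 2017; January 7, 2018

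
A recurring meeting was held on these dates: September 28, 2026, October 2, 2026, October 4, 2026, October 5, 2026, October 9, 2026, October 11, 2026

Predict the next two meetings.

Every event lands on a Monday or Friday or Sunday (gaps cycle 4, 2, 1, 4, 2).
So the schedule is: every Monday, Friday and Sunday.
The following Monday is October 12, 2026.
The following Friday is October 16, 2026.

October 12, 2026; October 16, 2026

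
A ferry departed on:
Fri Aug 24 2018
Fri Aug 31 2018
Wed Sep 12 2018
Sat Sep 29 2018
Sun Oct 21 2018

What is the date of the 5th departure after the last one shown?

Wed Apr 24 2019

Gaps: 7, 12, 17, 22 days — each gap is 5 larger than the previous one.
Next gap: 27 days. Sun Oct 21 2018 + 27 days = Sat Nov 17 2018.
Next gap: 32 days. Sat Nov 17 2018 + 32 days = Wed Dec 19 2018.
Next gap: 37 days. Wed Dec 19 2018 + 37 days = Fri Jan 25 2019.
Next gap: 42 days. Fri Jan 25 2019 + 42 days = Fri Mar 8 2019.
Next gap: 47 days. Fri Mar 8 2019 + 47 days = Wed Apr 24 2019.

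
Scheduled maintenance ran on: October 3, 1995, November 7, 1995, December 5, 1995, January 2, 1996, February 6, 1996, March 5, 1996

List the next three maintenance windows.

April 2, 1996; May 7, 1996; June 4, 1996

All dates are Tuesdays, 35, 28, 28, 35, 28 days apart.
Specifically, the 1st Tuesday of each month.
1st Tuesday of April 1996: April 2, 1996.
May 1996 — 1st Tuesday is May 7, 1996.
1st Tuesday of June 1996: June 4, 1996.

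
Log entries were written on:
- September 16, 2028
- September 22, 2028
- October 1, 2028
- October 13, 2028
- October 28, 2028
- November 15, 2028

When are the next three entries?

Intervals are 6, 9, 12, 15, 18 days — an arithmetic progression with common difference 3.
Next gap: 21 days. November 15, 2028 + 21 days = December 6, 2028.
Next gap: 24 days. December 6, 2028 + 24 days = December 30, 2028.
Next gap: 27 days. December 30, 2028 + 27 days = January 26, 2029.

December 6, 2028; December 30, 2028; January 26, 2029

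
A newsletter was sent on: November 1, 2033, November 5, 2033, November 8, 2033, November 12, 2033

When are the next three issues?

November 15, 2033; November 19, 2033; November 22, 2033

Every event lands on a Tuesday or Saturday (gaps cycle 4, 3, 4).
So the schedule is: every Tuesday and Saturday.
The following Tuesday is November 15, 2033.
Next Saturday: November 19, 2033.
The following Tuesday is November 22, 2033.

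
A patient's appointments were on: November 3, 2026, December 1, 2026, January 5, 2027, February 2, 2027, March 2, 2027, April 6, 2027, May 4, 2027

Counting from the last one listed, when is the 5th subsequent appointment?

These are Tuesdays at 28- or 35-day spacing (28, 35, 28, 28, 35, 28).
The pattern: 1st Tuesday of the month.
1st Tuesday of June 2027: June 1, 2027.
1st Tuesday of July 2027: July 6, 2027.
1st Tuesday of August 2027: August 3, 2027.
1st Tuesday of September 2027: September 7, 2027.
1st Tuesday of October 2027: October 5, 2027.

October 5, 2027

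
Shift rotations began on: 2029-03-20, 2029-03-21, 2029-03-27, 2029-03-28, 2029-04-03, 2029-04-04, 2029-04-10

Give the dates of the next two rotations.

Every event lands on a Tuesday or Wednesday (gaps cycle 1, 6, 1, 6, 1, 6).
So the schedule is: every Tuesday and Wednesday.
The following Wednesday is 2029-04-11.
Next Tuesday: 2029-04-17.

2029-04-11, 2029-04-17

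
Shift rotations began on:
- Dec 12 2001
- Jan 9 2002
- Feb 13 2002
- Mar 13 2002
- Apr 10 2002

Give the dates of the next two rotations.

May 8 2002, Jun 12 2002

Gaps: 28, 35, 28, 28 days — a mix of 28 and 35. Every date is a Wednesday.
Each is the 2nd Wednesday of its month.
May 2002 — 2nd Wednesday is May 8 2002.
2nd Wednesday of June 2002: Jun 12 2002.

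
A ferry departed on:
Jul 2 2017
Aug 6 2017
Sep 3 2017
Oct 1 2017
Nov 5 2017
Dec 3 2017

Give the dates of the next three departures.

Jan 7 2018, Feb 4 2018, Mar 4 2018

These are Sundays at 28- or 35-day spacing (35, 28, 28, 35, 28).
The pattern: 1st Sunday of the month.
1st Sunday of January 2018: Jan 7 2018.
1st Sunday of February 2018: Feb 4 2018.
1st Sunday of March 2018: Mar 4 2018.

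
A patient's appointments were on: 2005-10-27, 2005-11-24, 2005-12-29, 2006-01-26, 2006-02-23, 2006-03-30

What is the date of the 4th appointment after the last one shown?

All Thursdays; the gaps (28, 35, 28, 28, 35) vary with month length.
This is the last Thursday of each month.
April 2006 ends with Thursday 2006-04-27.
May 2006 ends with Thursday 2006-05-25.
June 2006 ends with Thursday 2006-06-29.
Last Thursday of July 2006: 2006-07-27.

2006-07-27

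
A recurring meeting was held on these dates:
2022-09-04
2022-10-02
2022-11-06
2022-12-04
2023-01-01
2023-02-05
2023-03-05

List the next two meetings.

2023-04-02, 2023-05-07

Gaps: 28, 35, 28, 28, 35, 28 days — a mix of 28 and 35. Every date is a Sunday.
Each is the 1st Sunday of its month.
1st Sunday of April 2023: 2023-04-02.
1st Sunday of May 2023: 2023-05-07.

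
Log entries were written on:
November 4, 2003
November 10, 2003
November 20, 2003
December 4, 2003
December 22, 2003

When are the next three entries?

Intervals are 6, 10, 14, 18 days — an arithmetic progression with common difference 4.
Next gap: 22 days. December 22, 2003 + 22 days = January 13, 2004.
Next gap: 26 days. January 13, 2004 + 26 days = February 8, 2004.
Next gap: 30 days. February 8, 2004 + 30 days = March 9, 2004.

January 13, 2004; February 8, 2004; March 9, 2004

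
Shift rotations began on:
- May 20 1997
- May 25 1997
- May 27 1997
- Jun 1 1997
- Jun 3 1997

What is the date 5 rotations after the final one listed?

Jun 22 1997

Gaps: 5, 2, 5, 2 days — not constant, but cyclic with period 2.
The events fall on every Tuesday and Sunday.
Next Sunday: Jun 8 1997.
Next Tuesday: Jun 10 1997.
Next Sunday: Jun 15 1997.
The following Tuesday is Jun 17 1997.
Next Sunday: Jun 22 1997.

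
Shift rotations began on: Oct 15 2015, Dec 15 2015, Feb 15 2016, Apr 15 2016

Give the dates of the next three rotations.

Each date is the 15th; the gaps (61, 62, 60) track the month lengths.
The rule is the 15th of every 2 months.
Next: June 2016 → Jun 15 2016.
Next: August 2016 → Aug 15 2016.
October 2016: Oct 15 2016.

Jun 15 2016, Aug 15 2016, Oct 15 2016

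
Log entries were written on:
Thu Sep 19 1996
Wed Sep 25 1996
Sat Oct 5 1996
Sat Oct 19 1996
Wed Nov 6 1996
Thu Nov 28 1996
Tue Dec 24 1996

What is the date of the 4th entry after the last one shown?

Gaps: 6, 10, 14, 18, 22, 26 days — each gap is 4 larger than the previous one.
Next gap: 30 days. Tue Dec 24 1996 + 30 days = Thu Jan 23 1997.
Next gap: 34 days. Thu Jan 23 1997 + 34 days = Wed Feb 26 1997.
Next gap: 38 days. Wed Feb 26 1997 + 38 days = Sat Apr 5 1997.
Next gap: 42 days. Sat Apr 5 1997 + 42 days = Sat May 17 1997.

Sat May 17 1997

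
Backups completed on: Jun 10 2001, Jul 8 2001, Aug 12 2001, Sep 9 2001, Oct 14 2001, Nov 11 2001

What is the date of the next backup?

Dec 9 2001

Gaps: 28, 35, 28, 35, 28 days — a mix of 28 and 35. Every date is a Sunday.
Each is the 2nd Sunday of its month.
December 2001 — 2nd Sunday is Dec 9 2001.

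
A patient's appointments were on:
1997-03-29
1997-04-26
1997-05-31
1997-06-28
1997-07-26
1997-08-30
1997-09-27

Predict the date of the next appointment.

These are Saturdays with 28, 35, 28, 28, 35, 28-day gaps.
Each is the final Saturday of its month — 1997-03-29 is past the 28th, so '4th Saturday' doesn't fit.
Last Saturday of October 1997: 1997-10-25.

1997-10-25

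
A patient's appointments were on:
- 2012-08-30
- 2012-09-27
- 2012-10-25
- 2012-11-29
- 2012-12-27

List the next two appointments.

These are Thursdays with 28, 28, 35, 28-day gaps.
Each is the final Thursday of its month — 2012-08-30 is past the 28th, so '4th Thursday' doesn't fit.
January 2013 ends with Thursday 2013-01-31.
Last Thursday of February 2013: 2013-02-28.

2013-01-31, 2013-02-28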